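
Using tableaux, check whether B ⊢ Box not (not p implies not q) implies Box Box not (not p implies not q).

Not valid

Tableau for the negation not (Box not (not p implies not q) implies Box Box not (not p implies not q)):
1. not (Box not (not p implies not q) implies Box Box not (not p implies not q)), w0
2. Box not (not p implies not q), w0
3. not Box Box not (not p implies not q), w0
4. not (not p implies not q), w0
5. not p, w0
6. q, w0
7. not Box not (not p implies not q), w1
8. not (not p implies not q), w1
9. not p, w1
10. q, w1
11. not p implies not q, w2
12. not q, w2
Accessibility: w0Rw0, w0Rw1, w1Rw0, w1Rw1, w1Rw2, w2Rw1, w2Rw2
The negation has an open branch (countermodel exists).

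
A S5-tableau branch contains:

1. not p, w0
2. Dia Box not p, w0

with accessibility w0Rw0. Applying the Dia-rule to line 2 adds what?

a fresh world w1 with w0Rw1, and Box not p at w1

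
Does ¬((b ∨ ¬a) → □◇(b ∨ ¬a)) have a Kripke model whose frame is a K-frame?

Satisfiable (open branch found)

1. ¬((b ∨ ¬a) → □◇(b ∨ ¬a)), w0
2. b ∨ ¬a, w0   [¬→-rule on 1]
3. ¬□◇(b ∨ ¬a), w0   [¬→-rule on 1]
4. ¬a, w0   [∨-rule on 2 (branches; this branch)]
5. ¬◇(b ∨ ¬a), w1   [¬□-rule on 3: fresh world w1, w0Rw1]
Accessibility: w0Rw1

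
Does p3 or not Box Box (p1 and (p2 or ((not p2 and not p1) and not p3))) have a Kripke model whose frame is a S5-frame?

Yes, satisfiable

1. p3 or not Box Box (p1 and (p2 or ((not p2 and not p1) and not p3))), u
2. not Box Box (p1 and (p2 or ((not p2 and not p1) and not p3))), u
3. not Box (p1 and (p2 or ((not p2 and not p1) and not p3))), v
4. not (p1 and (p2 or ((not p2 and not p1) and not p3))), w
5. not (p2 or ((not p2 and not p1) and not p3)), w
6. not p2, w
7. not ((not p2 and not p1) and not p3), w
8. p3, w
Accessibility: uRu, uRv, uRw, vRu, vRv, vRw, wRu, wRv, wRw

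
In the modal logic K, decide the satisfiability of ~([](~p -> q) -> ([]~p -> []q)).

Unsatisfiable (every branch closes)

1. ~([](~p -> q) -> ([]~p -> []q)), 0
2. [](~p -> q), 0
3. ~([]~p -> []q), 0
4. []~p, 0
5. ~[]q, 0
6. ~q, 1
7. ~p -> q, 1
8. ~p, 1
9. q, 1
Accessibility: 0R1
Branch closes: q and ~q both at 1.
All branches of the tableau close; one closing branch shown above.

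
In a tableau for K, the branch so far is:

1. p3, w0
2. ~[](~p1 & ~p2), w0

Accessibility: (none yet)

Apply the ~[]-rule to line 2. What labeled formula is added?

a fresh world w1 with w0Rw1, and ~(~p1 & ~p2) at w1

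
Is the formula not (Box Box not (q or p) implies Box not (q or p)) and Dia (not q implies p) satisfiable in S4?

No, unsatisfiable

1. not (Box Box not (q or p) implies Box not (q or p)) and Dia (not q implies p), 0
2. not (Box Box not (q or p) implies Box not (q or p)), 0
3. Dia (not q implies p), 0
4. Box Box not (q or p), 0
5. not Box not (q or p), 0
6. Box not (q or p), 0
7. not (q or p), 0
8. not q, 0
9. not p, 0
10. not q implies p, 1
11. Box not (q or p), 1
12. not (q or p), 1
13. not q, 1
14. not p, 1
15. p, 1
Accessibility: 0R0, 0R1, 1R1
Branch closes: p and not p both at 1.
(One branch shown.) All branches close.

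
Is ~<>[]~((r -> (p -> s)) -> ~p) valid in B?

Tableau for the negation <>[]~((r -> (p -> s)) -> ~p):
1. <>[]~((r -> (p -> s)) -> ~p), w0
2. []~((r -> (p -> s)) -> ~p), w1   [<>-rule on 1: fresh world w1, w0Rw1]
3. ~((r -> (p -> s)) -> ~p), w0   [[]-rule on 2 via w1Rw0]
4. r -> (p -> s), w0   [~->-rule on 3]
5. p, w0   [~->-rule on 3]
6. ~((r -> (p -> s)) -> ~p), w1   [[]-rule on 2 via w1Rw1]
7. r -> (p -> s), w1   [~->-rule on 6]
8. p, w1   [~->-rule on 6]
9. p -> s, w0   [->-rule on 4 (branches; this branch)]
10. p -> s, w1   [->-rule on 7 (branches; this branch)]
11. s, w0   [->-rule on 9 (branches; this branch)]
12. s, w1   [->-rule on 10 (branches; this branch)]
Accessibility: w0Rw0, w0Rw1, w1Rw0, w1Rw1
The negation has an open branch (countermodel exists).

No, not valid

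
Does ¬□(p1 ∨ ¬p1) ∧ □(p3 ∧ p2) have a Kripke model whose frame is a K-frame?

Unsatisfiable

1. ¬□(p1 ∨ ¬p1) ∧ □(p3 ∧ p2), 0
2. ¬□(p1 ∨ ¬p1), 0
3. □(p3 ∧ p2), 0
4. ¬(p1 ∨ ¬p1), 1
5. ¬p1, 1
6. p1, 1
Accessibility: 0R1
Branch closes: p1 and ¬p1 both at 1.
All branches of the tableau close; one closing branch shown above.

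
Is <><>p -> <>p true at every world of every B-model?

Invalid (countermodel exists)

Tableau for the negation ~(<><>p -> <>p):
1. ~(<><>p -> <>p), u
2. <><>p, u   [~->-rule on 1]
3. ~<>p, u   [~->-rule on 1]
4. ~p, u   [~<>-rule on 3 via uRu]
5. <>p, v   [<>-rule on 2: fresh world v, uRv]
6. ~p, v   [~<>-rule on 3 via uRv]
7. p, w   [<>-rule on 5: fresh world w, vRw]
Accessibility: uRu, uRv, vRu, vRv, vRw, wRv, wRw
The negation has an open branch (countermodel exists).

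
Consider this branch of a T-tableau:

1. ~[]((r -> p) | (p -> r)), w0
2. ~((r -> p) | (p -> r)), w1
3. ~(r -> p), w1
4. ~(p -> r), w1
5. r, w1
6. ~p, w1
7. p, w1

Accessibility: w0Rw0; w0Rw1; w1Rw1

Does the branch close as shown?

Yes, closed

Both p and ~p appear at w1.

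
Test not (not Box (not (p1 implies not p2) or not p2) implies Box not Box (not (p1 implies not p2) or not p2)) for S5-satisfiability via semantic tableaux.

1. not (not Box (not (p1 implies not p2) or not p2) implies Box not Box (not (p1 implies not p2) or not p2)), 0
2. not Box (not (p1 implies not p2) or not p2), 0
3. not Box not Box (not (p1 implies not p2) or not p2), 0
4. not (not (p1 implies not p2) or not p2), 1
5. p1 implies not p2, 1
6. p2, 1
7. not p1, 1
8. Box (not (p1 implies not p2) or not p2), 2
9. not (p1 implies not p2) or not p2, 0
10. not (p1 implies not p2) or not p2, 1
11. not (p1 implies not p2) or not p2, 2
12. not (p1 implies not p2), 0
13. p1, 0
14. p2, 0
15. not (p1 implies not p2), 1
16. p1, 1
Accessibility: 0R0, 0R1, 0R2, 1R0, 1R1, 1R2, 2R0, 2R1, 2R2
Branch closes: p1 and not p1 both at 1.
(One branch shown.) All branches close.

Unsatisfiable (every branch closes)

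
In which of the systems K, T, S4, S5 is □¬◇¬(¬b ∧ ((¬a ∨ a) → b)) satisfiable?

K

K-tableau for the formula:
1. □¬◇¬(¬b ∧ ((¬a ∨ a) → b)), u
Complete open branch: satisfiable in K.
T-tableau for the formula:
1. □¬◇¬(¬b ∧ ((¬a ∨ a) → b)), u
2. ¬◇¬(¬b ∧ ((¬a ∨ a) → b)), u   [□-rule on 1 via uRu]
3. ¬b ∧ ((¬a ∨ a) → b), u   [¬◇-rule on 2 via uRu]
4. ¬b, u   [∧-rule on 3]
5. (¬a ∨ a) → b, u   [∧-rule on 3]
6. ¬(¬a ∨ a), u   [→-rule on 5 (branches; this branch)]
7. a, u   [¬∨-rule on 6]
8. ¬a, u   [¬∨-rule on 6]
Accessibility: uRu
Branch closes: a and ¬a both at u.
Every branch closes (one shown): unsatisfiable in T, hence also in S4, S5 (every S4/S5-frame is a T-frame).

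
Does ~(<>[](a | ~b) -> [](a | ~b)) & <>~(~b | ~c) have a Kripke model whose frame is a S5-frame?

Unsatisfiable (every branch closes)

1. ~(<>[](a | ~b) -> [](a | ~b)) & <>~(~b | ~c), 0
2. ~(<>[](a | ~b) -> [](a | ~b)), 0   [&-rule on 1]
3. <>~(~b | ~c), 0   [&-rule on 1]
4. <>[](a | ~b), 0   [~->-rule on 2]
5. ~[](a | ~b), 0   [~->-rule on 2]
6. ~(~b | ~c), 1   [<>-rule on 3: fresh world 1, 0R1]
7. b, 1   [~|-rule on 6]
8. c, 1   [~|-rule on 6]
9. [](a | ~b), 2   [<>-rule on 4: fresh world 2, 0R2]
10. a | ~b, 0   [[]-rule on 9 via 2R0]
11. a | ~b, 1   [[]-rule on 9 via 2R1]
12. a | ~b, 2   [[]-rule on 9 via 2R2]
13. ~b, 0   [|-rule on 10 (branches; this branch)]
14. a, 1   [|-rule on 11 (branches; this branch)]
15. ~b, 2   [|-rule on 12 (branches; this branch)]
16. ~(a | ~b), 3   [~[]-rule on 5: fresh world 3, 0R3]
17. ~a, 3   [~|-rule on 16]
18. b, 3   [~|-rule on 16]
19. a | ~b, 3   [[]-rule on 9 via 2R3]
20. ~b, 3   [|-rule on 19 (branches; this branch)]
Accessibility: 0R0, 0R1, 0R2, 0R3, 1R0, 1R1, 1R2, 1R3, 2R0, 2R1, 2R2, 2R3, 3R0, 3R1, 3R2, 3R3
Branch closes: b and ~b both at 3.
(One branch shown.) All branches close.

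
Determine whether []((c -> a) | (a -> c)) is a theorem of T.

Tableau for the negation ~[]((c -> a) | (a -> c)):
1. ~[]((c -> a) | (a -> c)), 0
2. ~((c -> a) | (a -> c)), 1   [~[]-rule on 1: fresh world 1, 0R1]
3. ~(c -> a), 1   [~|-rule on 2]
4. ~(a -> c), 1   [~|-rule on 2]
5. c, 1   [~->-rule on 3]
6. ~a, 1   [~->-rule on 3]
7. a, 1   [~->-rule on 4]
8. ~c, 1   [~->-rule on 4]
Accessibility: 0R0, 0R1, 1R1
Branch closes: a and ~a both at 1.
All branches of the negation close; one closing branch shown above.

Valid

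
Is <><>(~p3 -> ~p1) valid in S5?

Not valid

Tableau for the negation ~<><>(~p3 -> ~p1):
1. ~<><>(~p3 -> ~p1), u
2. ~<>(~p3 -> ~p1), u   [~<>-rule on 1 via uRu]
3. ~(~p3 -> ~p1), u   [~<>-rule on 2 via uRu]
4. ~p3, u   [~->-rule on 3]
5. p1, u   [~->-rule on 3]
Accessibility: uRu
The negation has an open branch (countermodel exists).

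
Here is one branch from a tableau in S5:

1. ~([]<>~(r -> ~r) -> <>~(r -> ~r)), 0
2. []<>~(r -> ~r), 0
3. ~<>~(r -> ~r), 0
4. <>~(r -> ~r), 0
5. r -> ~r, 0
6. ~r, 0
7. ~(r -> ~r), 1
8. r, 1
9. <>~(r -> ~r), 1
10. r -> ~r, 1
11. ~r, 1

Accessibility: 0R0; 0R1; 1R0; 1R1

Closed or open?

Yes, closed

Both r and ~r appear at 1.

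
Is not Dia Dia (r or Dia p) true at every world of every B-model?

Not valid

Tableau for the negation Dia Dia (r or Dia p):
1. Dia Dia (r or Dia p), u
2. Dia (r or Dia p), v
3. r or Dia p, w
4. Dia p, w
5. p, x
Accessibility: uRu, uRv, vRu, vRv, vRw, wRv, wRw, wRx, xRw, xRx
The negation has an open branch (countermodel exists).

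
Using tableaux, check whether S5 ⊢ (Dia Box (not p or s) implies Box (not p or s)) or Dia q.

Tableau for the negation not ((Dia Box (not p or s) implies Box (not p or s)) or Dia q):
1. not ((Dia Box (not p or s) implies Box (not p or s)) or Dia q), w0
2. not (Dia Box (not p or s) implies Box (not p or s)), w0   [neg-or-rule on 1]
3. not Dia q, w0   [neg-or-rule on 1]
4. Dia Box (not p or s), w0   [neg-implies-rule on 2]
5. not Box (not p or s), w0   [neg-implies-rule on 2]
6. not q, w0   [neg-Dia-rule on 3 via w0Rw0]
7. Box (not p or s), w1   [Dia-rule on 4: fresh world w1, w0Rw1]
8. not q, w1   [neg-Dia-rule on 3 via w0Rw1]
9. not p or s, w0   [Box-rule on 7 via w1Rw0]
10. not p or s, w1   [Box-rule on 7 via w1Rw1]
11. s, w0   [or-rule on 9 (branches; this branch)]
12. s, w1   [or-rule on 10 (branches; this branch)]
13. not (not p or s), w2   [neg-Box-rule on 5: fresh world w2, w0Rw2]
14. p, w2   [neg-or-rule on 13]
15. not s, w2   [neg-or-rule on 13]
16. not q, w2   [neg-Dia-rule on 3 via w0Rw2]
17. not p or s, w2   [Box-rule on 7 via w1Rw2]
18. s, w2   [or-rule on 17 (branches; this branch)]
Accessibility: w0Rw0, w0Rw1, w0Rw2, w1Rw0, w1Rw1, w1Rw2, w2Rw0, w2Rw1, w2Rw2
Branch closes: s and not s both at w2.
Every branch of the negation's tableau closes; the branch above is one of them.

Yes, valid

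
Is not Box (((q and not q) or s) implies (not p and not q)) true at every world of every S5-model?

No, not valid

Tableau for the negation Box (((q and not q) or s) implies (not p and not q)):
1. Box (((q and not q) or s) implies (not p and not q)), u
2. ((q and not q) or s) implies (not p and not q), u
3. not p and not q, u
4. not p, u
5. not q, u
Accessibility: uRu
The negation has an open branch (countermodel exists).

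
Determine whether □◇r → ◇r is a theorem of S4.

Tableau for the negation ¬(□◇r → ◇r):
1. ¬(□◇r → ◇r), 0
2. □◇r, 0
3. ¬◇r, 0
4. ◇r, 0
5. ¬r, 0
6. r, 1
7. ◇r, 1
8. ¬r, 1
Accessibility: 0R0, 0R1, 1R1
Branch closes: r and ¬r both at 1.
All branches of the negation close; one closing branch shown above.

Valid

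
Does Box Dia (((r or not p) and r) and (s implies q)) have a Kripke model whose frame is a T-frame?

1. Box Dia (((r or not p) and r) and (s implies q)), 0
2. Dia (((r or not p) and r) and (s implies q)), 0
3. ((r or not p) and r) and (s implies q), 1
4. (r or not p) and r, 1
5. s implies q, 1
6. r or not p, 1
7. r, 1
8. Dia (((r or not p) and r) and (s implies q)), 1
9. q, 1
10. not p, 1
11. ((r or not p) and r) and (s implies q), 2
12. (r or not p) and r, 2
13. s implies q, 2
14. r or not p, 2
15. r, 2
16. q, 2
17. not p, 2
Accessibility: 0R0, 0R1, 1R1, 1R2, 2R2

Yes, satisfiable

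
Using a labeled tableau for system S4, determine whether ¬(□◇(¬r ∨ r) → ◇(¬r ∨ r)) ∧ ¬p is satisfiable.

1. ¬(□◇(¬r ∨ r) → ◇(¬r ∨ r)) ∧ ¬p, w0
2. ¬(□◇(¬r ∨ r) → ◇(¬r ∨ r)), w0
3. ¬p, w0
4. □◇(¬r ∨ r), w0
5. ¬◇(¬r ∨ r), w0
6. ◇(¬r ∨ r), w0
7. ¬(¬r ∨ r), w0
8. r, w0
9. ¬r, w0
Accessibility: w0Rw0
Branch closes: r and ¬r both at w0.
Every branch closes; the branch above is one of them.

Unsatisfiable (every branch closes)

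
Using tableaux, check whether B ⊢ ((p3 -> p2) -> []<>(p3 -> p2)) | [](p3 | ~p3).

Valid

Tableau for the negation ~(((p3 -> p2) -> []<>(p3 -> p2)) | [](p3 | ~p3)):
1. ~(((p3 -> p2) -> []<>(p3 -> p2)) | [](p3 | ~p3)), u
2. ~((p3 -> p2) -> []<>(p3 -> p2)), u
3. ~[](p3 | ~p3), u
4. p3 -> p2, u
5. ~[]<>(p3 -> p2), u
6. p2, u
7. ~(p3 | ~p3), v
8. ~p3, v
9. p3, v
Accessibility: uRu, uRv, vRu, vRv
Branch closes: p3 and ~p3 both at v.
All branches of the negation close; one closing branch shown above.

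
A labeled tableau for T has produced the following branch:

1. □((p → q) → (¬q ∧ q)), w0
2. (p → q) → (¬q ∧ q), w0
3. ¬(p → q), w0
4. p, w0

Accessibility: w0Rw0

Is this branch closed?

No, open

No world carries both an atom and its negation.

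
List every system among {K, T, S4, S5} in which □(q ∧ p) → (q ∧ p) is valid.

T, S4, S5

T-tableau for the negation ¬(□(q ∧ p) → (q ∧ p)):
1. ¬(□(q ∧ p) → (q ∧ p)), 0
2. □(q ∧ p), 0
3. ¬(q ∧ p), 0
4. q ∧ p, 0
5. q, 0
6. p, 0
7. ¬p, 0
Accessibility: 0R0
Branch closes: p and ¬p both at 0.
Every branch closes (one shown): valid in T, hence also in S4, S5 (every theorem of T is a theorem of S4 and S5).
K-tableau for the negation ¬(□(q ∧ p) → (q ∧ p)):
1. ¬(□(q ∧ p) → (q ∧ p)), 0
2. □(q ∧ p), 0
3. ¬(q ∧ p), 0
4. ¬p, 0
Complete open branch: countermodel on a K-frame, so not valid in K.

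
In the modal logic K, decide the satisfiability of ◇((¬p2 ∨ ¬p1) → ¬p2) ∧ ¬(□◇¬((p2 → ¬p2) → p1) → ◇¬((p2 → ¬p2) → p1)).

Satisfiable (open branch found)

1. ◇((¬p2 ∨ ¬p1) → ¬p2) ∧ ¬(□◇¬((p2 → ¬p2) → p1) → ◇¬((p2 → ¬p2) → p1)), 0
2. ◇((¬p2 ∨ ¬p1) → ¬p2), 0
3. ¬(□◇¬((p2 → ¬p2) → p1) → ◇¬((p2 → ¬p2) → p1)), 0
4. □◇¬((p2 → ¬p2) → p1), 0
5. ¬◇¬((p2 → ¬p2) → p1), 0
6. (¬p2 ∨ ¬p1) → ¬p2, 1
7. ◇¬((p2 → ¬p2) → p1), 1
8. (p2 → ¬p2) → p1, 1
9. ¬p2, 1
10. p1, 1
11. ¬((p2 → ¬p2) → p1), 2
12. p2 → ¬p2, 2
13. ¬p1, 2
14. ¬p2, 2
Accessibility: 0R1, 1R2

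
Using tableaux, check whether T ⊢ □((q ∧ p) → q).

Valid in T

Tableau for the negation ¬□((q ∧ p) → q):
1. ¬□((q ∧ p) → q), 0
2. ¬((q ∧ p) → q), 1   [¬□-rule on 1: fresh world 1, 0R1]
3. q ∧ p, 1   [¬→-rule on 2]
4. ¬q, 1   [¬→-rule on 2]
5. q, 1   [∧-rule on 3]
6. p, 1   [∧-rule on 3]
Accessibility: 0R0, 0R1, 1R1
Branch closes: q and ¬q both at 1.
All branches of the negation close; one closing branch shown above.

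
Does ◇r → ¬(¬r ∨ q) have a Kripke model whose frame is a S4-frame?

Satisfiable (open branch found)

1. ◇r → ¬(¬r ∨ q), u
2. ¬(¬r ∨ q), u   [→-rule on 1 (branches; this branch)]
3. r, u   [¬∨-rule on 2]
4. ¬q, u   [¬∨-rule on 2]
Accessibility: uRu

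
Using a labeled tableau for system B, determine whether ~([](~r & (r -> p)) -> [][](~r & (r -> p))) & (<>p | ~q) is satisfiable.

1. ~([](~r & (r -> p)) -> [][](~r & (r -> p))) & (<>p | ~q), 0
2. ~([](~r & (r -> p)) -> [][](~r & (r -> p))), 0
3. <>p | ~q, 0
4. [](~r & (r -> p)), 0
5. ~[][](~r & (r -> p)), 0
6. ~r & (r -> p), 0
7. ~r, 0
8. r -> p, 0
9. ~q, 0
10. p, 0
11. ~[](~r & (r -> p)), 1
12. ~r & (r -> p), 1
13. ~r, 1
14. r -> p, 1
15. p, 1
16. ~(~r & (r -> p)), 2
17. ~(r -> p), 2
18. r, 2
19. ~p, 2
Accessibility: 0R0, 0R1, 1R0, 1R1, 1R2, 2R1, 2R2

Yes, satisfiable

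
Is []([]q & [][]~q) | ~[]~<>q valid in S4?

Tableau for the negation ~([]([]q & [][]~q) | ~[]~<>q):
1. ~([]([]q & [][]~q) | ~[]~<>q), w0
2. ~[]([]q & [][]~q), w0
3. []~<>q, w0
4. ~<>q, w0
5. ~q, w0
6. ~([]q & [][]~q), w1
7. ~<>q, w1
8. ~q, w1
9. ~[]q, w1
10. ~q, w2
11. ~<>q, w2
Accessibility: w0Rw0, w0Rw1, w0Rw2, w1Rw1, w1Rw2, w2Rw2
The negation has an open branch (countermodel exists).

Not valid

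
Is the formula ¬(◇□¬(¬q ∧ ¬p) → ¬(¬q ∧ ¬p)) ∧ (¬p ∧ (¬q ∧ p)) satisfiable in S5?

1. ¬(◇□¬(¬q ∧ ¬p) → ¬(¬q ∧ ¬p)) ∧ (¬p ∧ (¬q ∧ p)), 0
2. ¬(◇□¬(¬q ∧ ¬p) → ¬(¬q ∧ ¬p)), 0
3. ¬p ∧ (¬q ∧ p), 0
4. ◇□¬(¬q ∧ ¬p), 0
5. ¬q ∧ ¬p, 0
6. ¬p, 0
7. ¬q ∧ p, 0
8. ¬q, 0
9. p, 0
Accessibility: 0R0
Branch closes: p and ¬p both at 0.
Every branch closes; the branch above is one of them.

No, unsatisfiable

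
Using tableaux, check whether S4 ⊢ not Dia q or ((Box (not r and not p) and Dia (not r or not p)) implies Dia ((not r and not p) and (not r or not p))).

Tableau for the negation not (not Dia q or ((Box (not r and not p) and Dia (not r or not p)) implies Dia ((not r and not p) and (not r or not p)))):
1. not (not Dia q or ((Box (not r and not p) and Dia (not r or not p)) implies Dia ((not r and not p) and (not r or not p)))), w0
2. Dia q, w0
3. not ((Box (not r and not p) and Dia (not r or not p)) implies Dia ((not r and not p) and (not r or not p))), w0
4. Box (not r and not p) and Dia (not r or not p), w0
5. not Dia ((not r and not p) and (not r or not p)), w0
6. Box (not r and not p), w0
7. Dia (not r or not p), w0
8. not ((not r and not p) and (not r or not p)), w0
9. not r and not p, w0
10. not r, w0
11. not p, w0
12. not (not r or not p), w0
13. r, w0
14. p, w0
Accessibility: w0Rw0
Branch closes: r and not r both at w0.
All branches of the negation close; one closing branch shown above.

Valid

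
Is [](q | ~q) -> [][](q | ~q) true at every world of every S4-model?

Tableau for the negation ~([](q | ~q) -> [][](q | ~q)):
1. ~([](q | ~q) -> [][](q | ~q)), w0
2. [](q | ~q), w0
3. ~[][](q | ~q), w0
4. q | ~q, w0
5. ~q, w0
6. ~[](q | ~q), w1
7. q | ~q, w1
8. ~q, w1
9. ~(q | ~q), w2
10. ~q, w2
11. q, w2
Accessibility: w0Rw0, w0Rw1, w0Rw2, w1Rw1, w1Rw2, w2Rw2
Branch closes: q and ~q both at w2.
All branches of the negation close; one closing branch shown above.

Valid in S4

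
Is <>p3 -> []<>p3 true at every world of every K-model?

Not valid

Tableau for the negation ~(<>p3 -> []<>p3):
1. ~(<>p3 -> []<>p3), u
2. <>p3, u   [~->-rule on 1]
3. ~[]<>p3, u   [~->-rule on 1]
4. p3, v   [<>-rule on 2: fresh world v, uRv]
5. ~<>p3, w   [~[]-rule on 3: fresh world w, uRw]
Accessibility: uRv, uRw
The negation has an open branch (countermodel exists).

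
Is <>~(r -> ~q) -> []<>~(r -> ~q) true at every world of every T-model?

Invalid (countermodel exists)

Tableau for the negation ~(<>~(r -> ~q) -> []<>~(r -> ~q)):
1. ~(<>~(r -> ~q) -> []<>~(r -> ~q)), 0
2. <>~(r -> ~q), 0   [~->-rule on 1]
3. ~[]<>~(r -> ~q), 0   [~->-rule on 1]
4. ~(r -> ~q), 1   [<>-rule on 2: fresh world 1, 0R1]
5. r, 1   [~->-rule on 4]
6. q, 1   [~->-rule on 4]
7. ~<>~(r -> ~q), 2   [~[]-rule on 3: fresh world 2, 0R2]
8. r -> ~q, 2   [~<>-rule on 7 via 2R2]
9. ~q, 2   [->-rule on 8 (branches; this branch)]
Accessibility: 0R0, 0R1, 0R2, 1R1, 2R2
The negation has an open branch (countermodel exists).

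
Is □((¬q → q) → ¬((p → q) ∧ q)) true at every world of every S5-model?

Not valid

Tableau for the negation ¬□((¬q → q) → ¬((p → q) ∧ q)):
1. ¬□((¬q → q) → ¬((p → q) ∧ q)), 0
2. ¬((¬q → q) → ¬((p → q) ∧ q)), 1   [¬□-rule on 1: fresh world 1, 0R1]
3. ¬q → q, 1   [¬→-rule on 2]
4. (p → q) ∧ q, 1   [¬→-rule on 2]
5. p → q, 1   [∧-rule on 4]
6. q, 1   [∧-rule on 4]
Accessibility: 0R0, 0R1, 1R0, 1R1
The negation has an open branch (countermodel exists).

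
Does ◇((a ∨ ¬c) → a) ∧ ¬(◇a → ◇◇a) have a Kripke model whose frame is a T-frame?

No, unsatisfiable

1. ◇((a ∨ ¬c) → a) ∧ ¬(◇a → ◇◇a), w0
2. ◇((a ∨ ¬c) → a), w0
3. ¬(◇a → ◇◇a), w0
4. ◇a, w0
5. ¬◇◇a, w0
6. ¬◇a, w0
7. ¬a, w0
8. (a ∨ ¬c) → a, w1
9. ¬◇a, w1
10. ¬a, w1
11. ¬(a ∨ ¬c), w1
12. c, w1
13. a, w2
14. ¬◇a, w2
15. ¬a, w2
Accessibility: w0Rw0, w0Rw1, w0Rw2, w1Rw1, w2Rw2
Branch closes: a and ¬a both at w2.
All branches of the tableau close; one closing branch shown above.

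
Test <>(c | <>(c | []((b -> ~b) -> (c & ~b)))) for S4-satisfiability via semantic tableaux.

Satisfiable

1. <>(c | <>(c | []((b -> ~b) -> (c & ~b)))), 0
2. c | <>(c | []((b -> ~b) -> (c & ~b))), 1
3. <>(c | []((b -> ~b) -> (c & ~b))), 1
4. c | []((b -> ~b) -> (c & ~b)), 2
5. []((b -> ~b) -> (c & ~b)), 2
6. (b -> ~b) -> (c & ~b), 2
7. c & ~b, 2
8. c, 2
9. ~b, 2
Accessibility: 0R0, 0R1, 0R2, 1R1, 1R2, 2R2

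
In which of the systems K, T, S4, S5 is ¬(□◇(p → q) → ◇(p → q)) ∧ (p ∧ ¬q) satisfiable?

K

K-tableau for the formula:
1. ¬(□◇(p → q) → ◇(p → q)) ∧ (p ∧ ¬q), 0
2. ¬(□◇(p → q) → ◇(p → q)), 0
3. p ∧ ¬q, 0
4. □◇(p → q), 0
5. ¬◇(p → q), 0
6. p, 0
7. ¬q, 0
Complete open branch: satisfiable in K.
T-tableau for the formula:
1. ¬(□◇(p → q) → ◇(p → q)) ∧ (p ∧ ¬q), 0
2. ¬(□◇(p → q) → ◇(p → q)), 0
3. p ∧ ¬q, 0
4. □◇(p → q), 0
5. ¬◇(p → q), 0
6. p, 0
7. ¬q, 0
8. ◇(p → q), 0
9. ¬(p → q), 0
10. p → q, 1
11. ◇(p → q), 1
12. ¬(p → q), 1
13. p, 1
14. ¬q, 1
15. q, 1
Accessibility: 0R0, 0R1, 1R1
Branch closes: q and ¬q both at 1.
Every branch closes (one shown): unsatisfiable in T, hence also in S4, S5 (every S4/S5-frame is a T-frame).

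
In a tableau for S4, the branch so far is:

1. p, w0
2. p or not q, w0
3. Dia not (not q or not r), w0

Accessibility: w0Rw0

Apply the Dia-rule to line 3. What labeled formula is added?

a fresh world w1 with w0Rw1, and not (not q or not r) at w1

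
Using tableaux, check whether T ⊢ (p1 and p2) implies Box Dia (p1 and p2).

No, not valid

Tableau for the negation not ((p1 and p2) implies Box Dia (p1 and p2)):
1. not ((p1 and p2) implies Box Dia (p1 and p2)), 0
2. p1 and p2, 0
3. not Box Dia (p1 and p2), 0
4. p1, 0
5. p2, 0
6. not Dia (p1 and p2), 1
7. not (p1 and p2), 1
8. not p2, 1
Accessibility: 0R0, 0R1, 1R1
The negation has an open branch (countermodel exists).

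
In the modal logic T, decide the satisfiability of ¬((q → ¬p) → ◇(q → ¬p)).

1. ¬((q → ¬p) → ◇(q → ¬p)), w0
2. q → ¬p, w0
3. ¬◇(q → ¬p), w0
4. ¬(q → ¬p), w0
5. q, w0
6. p, w0
7. ¬p, w0
Accessibility: w0Rw0
Branch closes: p and ¬p both at w0.
Every branch closes; the branch above is one of them.

Unsatisfiable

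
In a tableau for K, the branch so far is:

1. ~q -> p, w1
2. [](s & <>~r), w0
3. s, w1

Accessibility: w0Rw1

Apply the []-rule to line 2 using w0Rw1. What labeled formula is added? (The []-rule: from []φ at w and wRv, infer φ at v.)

s & <>~r, w1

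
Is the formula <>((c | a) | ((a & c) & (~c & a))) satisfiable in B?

1. <>((c | a) | ((a & c) & (~c & a))), u
2. (c | a) | ((a & c) & (~c & a)), v
3. c | a, v
4. a, v
Accessibility: uRu, uRv, vRu, vRv

Satisfiable (open branch found)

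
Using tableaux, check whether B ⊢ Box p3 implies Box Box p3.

Not valid

Tableau for the negation not (Box p3 implies Box Box p3):
1. not (Box p3 implies Box Box p3), 0
2. Box p3, 0
3. not Box Box p3, 0
4. p3, 0
5. not Box p3, 1
6. p3, 1
7. not p3, 2
Accessibility: 0R0, 0R1, 1R0, 1R1, 1R2, 2R1, 2R2
The negation has an open branch (countermodel exists).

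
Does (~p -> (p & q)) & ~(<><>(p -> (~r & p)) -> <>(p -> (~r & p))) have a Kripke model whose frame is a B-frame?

1. (~p -> (p & q)) & ~(<><>(p -> (~r & p)) -> <>(p -> (~r & p))), u
2. ~p -> (p & q), u
3. ~(<><>(p -> (~r & p)) -> <>(p -> (~r & p))), u
4. <><>(p -> (~r & p)), u
5. ~<>(p -> (~r & p)), u
6. ~(p -> (~r & p)), u
7. p, u
8. ~(~r & p), u
9. p & q, u
10. q, u
11. r, u
12. <>(p -> (~r & p)), v
13. ~(p -> (~r & p)), v
14. p, v
15. ~(~r & p), v
16. r, v
17. p -> (~r & p), w
18. ~r & p, w
19. ~r, w
20. p, w
Accessibility: uRu, uRv, vRu, vRv, vRw, wRv, wRw

Satisfiable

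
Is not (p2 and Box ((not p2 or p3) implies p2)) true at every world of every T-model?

Invalid (countermodel exists)

Tableau for the negation p2 and Box ((not p2 or p3) implies p2):
1. p2 and Box ((not p2 or p3) implies p2), w0
2. p2, w0   [and-rule on 1]
3. Box ((not p2 or p3) implies p2), w0   [and-rule on 1]
4. (not p2 or p3) implies p2, w0   [Box-rule on 3 via w0Rw0]
Accessibility: w0Rw0
The negation has an open branch (countermodel exists).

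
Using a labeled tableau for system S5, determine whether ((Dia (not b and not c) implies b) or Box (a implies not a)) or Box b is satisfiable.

Satisfiable (open branch found)

1. ((Dia (not b and not c) implies b) or Box (a implies not a)) or Box b, u
2. Box b, u
3. b, u
Accessibility: uRu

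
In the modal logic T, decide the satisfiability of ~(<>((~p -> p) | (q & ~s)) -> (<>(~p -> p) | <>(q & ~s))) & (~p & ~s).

1. ~(<>((~p -> p) | (q & ~s)) -> (<>(~p -> p) | <>(q & ~s))) & (~p & ~s), w0
2. ~(<>((~p -> p) | (q & ~s)) -> (<>(~p -> p) | <>(q & ~s))), w0   [&-rule on 1]
3. ~p & ~s, w0   [&-rule on 1]
4. <>((~p -> p) | (q & ~s)), w0   [~->-rule on 2]
5. ~(<>(~p -> p) | <>(q & ~s)), w0   [~->-rule on 2]
6. ~p, w0   [&-rule on 3]
7. ~s, w0   [&-rule on 3]
8. ~<>(~p -> p), w0   [~|-rule on 5]
9. ~<>(q & ~s), w0   [~|-rule on 5]
10. ~(~p -> p), w0   [~<>-rule on 8 via w0Rw0]
11. ~(q & ~s), w0   [~<>-rule on 9 via w0Rw0]
12. ~q, w0   [~&-rule on 11 (branches; this branch)]
13. (~p -> p) | (q & ~s), w1   [<>-rule on 4: fresh world w1, w0Rw1]
14. ~(~p -> p), w1   [~<>-rule on 8 via w0Rw1]
15. ~p, w1   [~->-rule on 14]
16. ~(q & ~s), w1   [~<>-rule on 9 via w0Rw1]
17. q & ~s, w1   [|-rule on 13 (branches; this branch)]
18. q, w1   [&-rule on 17]
19. ~s, w1   [&-rule on 17]
20. s, w1   [~&-rule on 16 (branches; this branch)]
Accessibility: w0Rw0, w0Rw1, w1Rw1
Branch closes: s and ~s both at w1.
Every branch closes; the branch above is one of them.

Unsatisfiable (every branch closes)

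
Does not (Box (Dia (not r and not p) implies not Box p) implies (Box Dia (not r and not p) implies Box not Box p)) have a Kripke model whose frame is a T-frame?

1. not (Box (Dia (not r and not p) implies not Box p) implies (Box Dia (not r and not p) implies Box not Box p)), 0
2. Box (Dia (not r and not p) implies not Box p), 0
3. not (Box Dia (not r and not p) implies Box not Box p), 0
4. Box Dia (not r and not p), 0
5. not Box not Box p, 0
6. Dia (not r and not p) implies not Box p, 0
7. Dia (not r and not p), 0
8. not Box p, 0
9. Box p, 1
10. Dia (not r and not p) implies not Box p, 1
11. Dia (not r and not p), 1
12. p, 1
13. not Dia (not r and not p), 1
14. not (not r and not p), 1
15. not r and not p, 2
16. not r, 2
17. not p, 2
18. Dia (not r and not p) implies not Box p, 2
19. Dia (not r and not p), 2
20. not Box p, 2
21. not p, 3
22. Dia (not r and not p) implies not Box p, 3
23. Dia (not r and not p), 3
24. not Dia (not r and not p), 3
25. not (not r and not p), 3
26. r, 3
27. not r and not p, 4
28. not r, 4
29. not p, 4
30. p, 4
Accessibility: 0R0, 0R1, 0R2, 0R3, 1R1, 1R4, 2R2, 3R3, 4R4
Branch closes: p and not p both at 4.
(One branch shown.) All branches close.

Unsatisfiable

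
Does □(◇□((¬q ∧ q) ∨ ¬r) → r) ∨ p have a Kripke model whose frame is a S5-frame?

Satisfiable

1. □(◇□((¬q ∧ q) ∨ ¬r) → r) ∨ p, w0
2. p, w0   [∨-rule on 1 (branches; this branch)]
Accessibility: w0Rw0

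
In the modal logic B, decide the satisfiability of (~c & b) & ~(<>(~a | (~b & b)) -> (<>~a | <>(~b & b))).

Unsatisfiable (every branch closes)

1. (~c & b) & ~(<>(~a | (~b & b)) -> (<>~a | <>(~b & b))), 0
2. ~c & b, 0
3. ~(<>(~a | (~b & b)) -> (<>~a | <>(~b & b))), 0
4. ~c, 0
5. b, 0
6. <>(~a | (~b & b)), 0
7. ~(<>~a | <>(~b & b)), 0
8. ~<>~a, 0
9. ~<>(~b & b), 0
10. a, 0
11. ~(~b & b), 0
12. ~a | (~b & b), 1
13. a, 1
14. ~(~b & b), 1
15. ~b & b, 1
16. ~b, 1
17. b, 1
Accessibility: 0R0, 0R1, 1R0, 1R1
Branch closes: b and ~b both at 1.
(One branch shown.) All branches close.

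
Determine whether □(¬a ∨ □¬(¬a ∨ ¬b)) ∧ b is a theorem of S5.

No, not valid

Tableau for the negation ¬(□(¬a ∨ □¬(¬a ∨ ¬b)) ∧ b):
1. ¬(□(¬a ∨ □¬(¬a ∨ ¬b)) ∧ b), w0
2. ¬b, w0
Accessibility: w0Rw0
The negation has an open branch (countermodel exists).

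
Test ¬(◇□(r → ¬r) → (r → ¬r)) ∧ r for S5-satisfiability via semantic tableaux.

1. ¬(◇□(r → ¬r) → (r → ¬r)) ∧ r, 0
2. ¬(◇□(r → ¬r) → (r → ¬r)), 0
3. r, 0
4. ◇□(r → ¬r), 0
5. ¬(r → ¬r), 0
6. □(r → ¬r), 1
7. r → ¬r, 0
8. r → ¬r, 1
9. ¬r, 0
Accessibility: 0R0, 0R1, 1R0, 1R1
Branch closes: r and ¬r both at 0.
Every branch closes; the branch above is one of them.

Unsatisfiable (every branch closes)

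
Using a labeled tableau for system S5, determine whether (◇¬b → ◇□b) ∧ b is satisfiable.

1. (◇¬b → ◇□b) ∧ b, 0
2. ◇¬b → ◇□b, 0
3. b, 0
4. ◇□b, 0
5. □b, 1
6. b, 1
Accessibility: 0R0, 0R1, 1R0, 1R1

Satisfiable (open branch found)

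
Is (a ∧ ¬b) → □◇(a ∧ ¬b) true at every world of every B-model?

Tableau for the negation ¬((a ∧ ¬b) → □◇(a ∧ ¬b)):
1. ¬((a ∧ ¬b) → □◇(a ∧ ¬b)), u
2. a ∧ ¬b, u
3. ¬□◇(a ∧ ¬b), u
4. a, u
5. ¬b, u
6. ¬◇(a ∧ ¬b), v
7. ¬(a ∧ ¬b), u
8. ¬(a ∧ ¬b), v
9. b, u
Accessibility: uRu, uRv, vRu, vRv
Branch closes: b and ¬b both at u.
Every branch of the negation's tableau closes; the branch above is one of them.

Valid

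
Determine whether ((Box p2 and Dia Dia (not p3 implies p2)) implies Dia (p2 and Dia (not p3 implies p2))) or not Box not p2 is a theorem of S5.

Valid

Tableau for the negation not (((Box p2 and Dia Dia (not p3 implies p2)) implies Dia (p2 and Dia (not p3 implies p2))) or not Box not p2):
1. not (((Box p2 and Dia Dia (not p3 implies p2)) implies Dia (p2 and Dia (not p3 implies p2))) or not Box not p2), u
2. not ((Box p2 and Dia Dia (not p3 implies p2)) implies Dia (p2 and Dia (not p3 implies p2))), u
3. Box not p2, u
4. Box p2 and Dia Dia (not p3 implies p2), u
5. not Dia (p2 and Dia (not p3 implies p2)), u
6. Box p2, u
7. Dia Dia (not p3 implies p2), u
8. not p2, u
9. not (p2 and Dia (not p3 implies p2)), u
10. p2, u
Accessibility: uRu
Branch closes: p2 and not p2 both at u.
Every branch of the negation's tableau closes; the branch above is one of them.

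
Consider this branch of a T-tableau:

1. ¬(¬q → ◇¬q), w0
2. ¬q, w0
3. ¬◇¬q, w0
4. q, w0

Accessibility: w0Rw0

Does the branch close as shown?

Yes, closed

Both q and ¬q appear at w0.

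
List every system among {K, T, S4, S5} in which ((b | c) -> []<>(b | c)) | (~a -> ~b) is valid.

S4-tableau for the negation ~(((b | c) -> []<>(b | c)) | (~a -> ~b)):
1. ~(((b | c) -> []<>(b | c)) | (~a -> ~b)), u
2. ~((b | c) -> []<>(b | c)), u
3. ~(~a -> ~b), u
4. b | c, u
5. ~[]<>(b | c), u
6. ~a, u
7. b, u
8. c, u
9. ~<>(b | c), v
10. ~(b | c), v
11. ~b, v
12. ~c, v
Accessibility: uRu, uRv, vRv
Complete open branch: countermodel on an S4-frame, so not valid in S4, nor in K, T (the same frame is also a K-frame and a T-frame).
S5-tableau for the negation ~(((b | c) -> []<>(b | c)) | (~a -> ~b)):
1. ~(((b | c) -> []<>(b | c)) | (~a -> ~b)), u
2. ~((b | c) -> []<>(b | c)), u
3. ~(~a -> ~b), u
4. b | c, u
5. ~[]<>(b | c), u
6. ~a, u
7. b, u
8. c, u
9. ~<>(b | c), v
10. ~(b | c), u
11. ~b, u
12. ~c, u
Accessibility: uRu, uRv, vRu, vRv
Branch closes: b and ~b both at u.
Every branch closes (one shown): valid in S5.

S5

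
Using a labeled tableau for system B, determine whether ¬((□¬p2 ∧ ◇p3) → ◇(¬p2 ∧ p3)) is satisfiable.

1. ¬((□¬p2 ∧ ◇p3) → ◇(¬p2 ∧ p3)), 0
2. □¬p2 ∧ ◇p3, 0
3. ¬◇(¬p2 ∧ p3), 0
4. □¬p2, 0
5. ◇p3, 0
6. ¬(¬p2 ∧ p3), 0
7. ¬p2, 0
8. ¬p3, 0
9. p3, 1
10. ¬(¬p2 ∧ p3), 1
11. ¬p2, 1
12. ¬p3, 1
Accessibility: 0R0, 0R1, 1R0, 1R1
Branch closes: p3 and ¬p3 both at 1.
(One branch shown.) All branches close.

No, unsatisfiable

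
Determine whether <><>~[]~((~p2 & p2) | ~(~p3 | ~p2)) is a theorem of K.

Tableau for the negation ~<><>~[]~((~p2 & p2) | ~(~p3 | ~p2)):
1. ~<><>~[]~((~p2 & p2) | ~(~p3 | ~p2)), w0
The negation has an open branch (countermodel exists).

Invalid (countermodel exists)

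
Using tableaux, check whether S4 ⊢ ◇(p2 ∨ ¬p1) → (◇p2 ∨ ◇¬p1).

Tableau for the negation ¬(◇(p2 ∨ ¬p1) → (◇p2 ∨ ◇¬p1)):
1. ¬(◇(p2 ∨ ¬p1) → (◇p2 ∨ ◇¬p1)), u
2. ◇(p2 ∨ ¬p1), u
3. ¬(◇p2 ∨ ◇¬p1), u
4. ¬◇p2, u
5. ¬◇¬p1, u
6. ¬p2, u
7. p1, u
8. p2 ∨ ¬p1, v
9. ¬p2, v
10. p1, v
11. ¬p1, v
Accessibility: uRu, uRv, vRv
Branch closes: p1 and ¬p1 both at v.
All branches of the negation close; one closing branch shown above.

Valid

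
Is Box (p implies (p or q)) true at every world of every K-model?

Yes, valid

Tableau for the negation not Box (p implies (p or q)):
1. not Box (p implies (p or q)), w0
2. not (p implies (p or q)), w1
3. p, w1
4. not (p or q), w1
5. not p, w1
6. not q, w1
Accessibility: w0Rw1
Branch closes: p and not p both at w1.
Every branch of the negation's tableau closes; the branch above is one of them.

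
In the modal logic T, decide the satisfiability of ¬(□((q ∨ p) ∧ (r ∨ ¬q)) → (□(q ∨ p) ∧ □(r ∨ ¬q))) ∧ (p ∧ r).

1. ¬(□((q ∨ p) ∧ (r ∨ ¬q)) → (□(q ∨ p) ∧ □(r ∨ ¬q))) ∧ (p ∧ r), 0
2. ¬(□((q ∨ p) ∧ (r ∨ ¬q)) → (□(q ∨ p) ∧ □(r ∨ ¬q))), 0
3. p ∧ r, 0
4. □((q ∨ p) ∧ (r ∨ ¬q)), 0
5. ¬(□(q ∨ p) ∧ □(r ∨ ¬q)), 0
6. p, 0
7. r, 0
8. (q ∨ p) ∧ (r ∨ ¬q), 0
9. q ∨ p, 0
10. r ∨ ¬q, 0
11. ¬□(r ∨ ¬q), 0
12. ¬q, 0
13. ¬(r ∨ ¬q), 1
14. ¬r, 1
15. q, 1
16. (q ∨ p) ∧ (r ∨ ¬q), 1
17. q ∨ p, 1
18. r ∨ ¬q, 1
19. p, 1
20. ¬q, 1
Accessibility: 0R0, 0R1, 1R1
Branch closes: q and ¬q both at 1.
All branches of the tableau close; one closing branch shown above.

No, unsatisfiable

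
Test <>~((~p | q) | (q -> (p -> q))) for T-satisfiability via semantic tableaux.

No, unsatisfiable

1. <>~((~p | q) | (q -> (p -> q))), 0
2. ~((~p | q) | (q -> (p -> q))), 1
3. ~(~p | q), 1
4. ~(q -> (p -> q)), 1
5. p, 1
6. ~q, 1
7. q, 1
8. ~(p -> q), 1
Accessibility: 0R0, 0R1, 1R1
Branch closes: q and ~q both at 1.
Every branch closes; the branch above is one of them.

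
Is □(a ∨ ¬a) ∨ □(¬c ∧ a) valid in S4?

Tableau for the negation ¬(□(a ∨ ¬a) ∨ □(¬c ∧ a)):
1. ¬(□(a ∨ ¬a) ∨ □(¬c ∧ a)), u
2. ¬□(a ∨ ¬a), u
3. ¬□(¬c ∧ a), u
4. ¬(a ∨ ¬a), v
5. ¬a, v
6. a, v
Accessibility: uRu, uRv, vRv
Branch closes: a and ¬a both at v.
Every branch of the negation's tableau closes; the branch above is one of them.

Valid in S4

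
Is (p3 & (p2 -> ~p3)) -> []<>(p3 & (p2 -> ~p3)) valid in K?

Invalid (countermodel exists)

Tableau for the negation ~((p3 & (p2 -> ~p3)) -> []<>(p3 & (p2 -> ~p3))):
1. ~((p3 & (p2 -> ~p3)) -> []<>(p3 & (p2 -> ~p3))), 0
2. p3 & (p2 -> ~p3), 0   [~->-rule on 1]
3. ~[]<>(p3 & (p2 -> ~p3)), 0   [~->-rule on 1]
4. p3, 0   [&-rule on 2]
5. p2 -> ~p3, 0   [&-rule on 2]
6. ~p2, 0   [->-rule on 5 (branches; this branch)]
7. ~<>(p3 & (p2 -> ~p3)), 1   [~[]-rule on 3: fresh world 1, 0R1]
Accessibility: 0R1
The negation has an open branch (countermodel exists).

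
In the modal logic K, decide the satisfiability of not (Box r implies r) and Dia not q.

Satisfiable (open branch found)

1. not (Box r implies r) and Dia not q, w0
2. not (Box r implies r), w0
3. Dia not q, w0
4. Box r, w0
5. not r, w0
6. not q, w1
7. r, w1
Accessibility: w0Rw1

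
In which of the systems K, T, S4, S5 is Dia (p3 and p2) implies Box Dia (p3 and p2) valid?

S5

S5-tableau for the negation not (Dia (p3 and p2) implies Box Dia (p3 and p2)):
1. not (Dia (p3 and p2) implies Box Dia (p3 and p2)), 0
2. Dia (p3 and p2), 0   [neg-implies-rule on 1]
3. not Box Dia (p3 and p2), 0   [neg-implies-rule on 1]
4. p3 and p2, 1   [Dia-rule on 2: fresh world 1, 0R1]
5. p3, 1   [and-rule on 4]
6. p2, 1   [and-rule on 4]
7. not Dia (p3 and p2), 2   [neg-Box-rule on 3: fresh world 2, 0R2]
8. not (p3 and p2), 0   [neg-Dia-rule on 7 via 2R0]
9. not (p3 and p2), 1   [neg-Dia-rule on 7 via 2R1]
10. not (p3 and p2), 2   [neg-Dia-rule on 7 via 2R2]
11. not p2, 0   [neg-and-rule on 8 (branches; this branch)]
12. not p2, 1   [neg-and-rule on 9 (branches; this branch)]
Accessibility: 0R0, 0R1, 0R2, 1R0, 1R1, 1R2, 2R0, 2R1, 2R2
Branch closes: p2 and not p2 both at 1.
Every branch closes (one shown): valid in S5.
S4-tableau for the negation not (Dia (p3 and p2) implies Box Dia (p3 and p2)):
1. not (Dia (p3 and p2) implies Box Dia (p3 and p2)), 0
2. Dia (p3 and p2), 0   [neg-implies-rule on 1]
3. not Box Dia (p3 and p2), 0   [neg-implies-rule on 1]
4. p3 and p2, 1   [Dia-rule on 2: fresh world 1, 0R1]
5. p3, 1   [and-rule on 4]
6. p2, 1   [and-rule on 4]
7. not Dia (p3 and p2), 2   [neg-Box-rule on 3: fresh world 2, 0R2]
8. not (p3 and p2), 2   [neg-Dia-rule on 7 via 2R2]
9. not p2, 2   [neg-and-rule on 8 (branches; this branch)]
Accessibility: 0R0, 0R1, 0R2, 1R1, 2R2
Complete open branch: countermodel on an S4-frame, so not valid in S4, nor in K, T (the same frame is also a K-frame and a T-frame).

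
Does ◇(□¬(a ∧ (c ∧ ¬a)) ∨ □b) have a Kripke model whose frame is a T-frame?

Yes, satisfiable

1. ◇(□¬(a ∧ (c ∧ ¬a)) ∨ □b), 0
2. □¬(a ∧ (c ∧ ¬a)) ∨ □b, 1
3. □b, 1
4. b, 1
Accessibility: 0R0, 0R1, 1R1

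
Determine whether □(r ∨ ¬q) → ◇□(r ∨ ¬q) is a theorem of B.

Yes, valid

Tableau for the negation ¬(□(r ∨ ¬q) → ◇□(r ∨ ¬q)):
1. ¬(□(r ∨ ¬q) → ◇□(r ∨ ¬q)), 0
2. □(r ∨ ¬q), 0   [¬→-rule on 1]
3. ¬◇□(r ∨ ¬q), 0   [¬→-rule on 1]
4. r ∨ ¬q, 0   [□-rule on 2 via 0R0]
5. ¬□(r ∨ ¬q), 0   [¬◇-rule on 3 via 0R0]
6. ¬q, 0   [∨-rule on 4 (branches; this branch)]
7. ¬(r ∨ ¬q), 1   [¬□-rule on 5: fresh world 1, 0R1]
8. ¬r, 1   [¬∨-rule on 7]
9. q, 1   [¬∨-rule on 7]
10. r ∨ ¬q, 1   [□-rule on 2 via 0R1]
11. ¬□(r ∨ ¬q), 1   [¬◇-rule on 3 via 0R1]
12. ¬q, 1   [∨-rule on 10 (branches; this branch)]
Accessibility: 0R0, 0R1, 1R0, 1R1
Branch closes: q and ¬q both at 1.
Every branch of the negation's tableau closes; the branch above is one of them.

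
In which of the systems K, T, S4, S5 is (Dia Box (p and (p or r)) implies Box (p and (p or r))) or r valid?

S4-tableau for the negation not ((Dia Box (p and (p or r)) implies Box (p and (p or r))) or r):
1. not ((Dia Box (p and (p or r)) implies Box (p and (p or r))) or r), u
2. not (Dia Box (p and (p or r)) implies Box (p and (p or r))), u   [neg-or-rule on 1]
3. not r, u   [neg-or-rule on 1]
4. Dia Box (p and (p or r)), u   [neg-implies-rule on 2]
5. not Box (p and (p or r)), u   [neg-implies-rule on 2]
6. Box (p and (p or r)), v   [Dia-rule on 4: fresh world v, uRv]
7. p and (p or r), v   [Box-rule on 6 via vRv]
8. p, v   [and-rule on 7]
9. p or r, v   [and-rule on 7]
10. r, v   [or-rule on 9 (branches; this branch)]
11. not (p and (p or r)), w   [neg-Box-rule on 5: fresh world w, uRw]
12. not (p or r), w   [neg-and-rule on 11 (branches; this branch)]
13. not p, w   [neg-or-rule on 12]
14. not r, w   [neg-or-rule on 12]
Accessibility: uRu, uRv, uRw, vRv, wRw
Complete open branch: countermodel on an S4-frame, so not valid in S4, nor in K, T (the same frame is also a K-frame and a T-frame).
S5-tableau for the negation not ((Dia Box (p and (p or r)) implies Box (p and (p or r))) or r):
1. not ((Dia Box (p and (p or r)) implies Box (p and (p or r))) or r), u
2. not (Dia Box (p and (p or r)) implies Box (p and (p or r))), u   [neg-or-rule on 1]
3. not r, u   [neg-or-rule on 1]
4. Dia Box (p and (p or r)), u   [neg-implies-rule on 2]
5. not Box (p and (p or r)), u   [neg-implies-rule on 2]
6. Box (p and (p or r)), v   [Dia-rule on 4: fresh world v, uRv]
7. p and (p or r), u   [Box-rule on 6 via vRu]
8. p, u   [and-rule on 7]
9. p or r, u   [and-rule on 7]
10. p and (p or r), v   [Box-rule on 6 via vRv]
11. p, v   [and-rule on 10]
12. p or r, v   [and-rule on 10]
13. r, v   [or-rule on 12 (branches; this branch)]
14. not (p and (p or r)), w   [neg-Box-rule on 5: fresh world w, uRw]
15. p and (p or r), w   [Box-rule on 6 via vRw]
16. p, w   [and-rule on 15]
17. p or r, w   [and-rule on 15]
18. not (p or r), w   [neg-and-rule on 14 (branches; this branch)]
19. not p, w   [neg-or-rule on 18]
20. not r, w   [neg-or-rule on 18]
Accessibility: uRu, uRv, uRw, vRu, vRv, vRw, wRu, wRv, wRw
Branch closes: p and not p both at w.
Every branch closes (one shown): valid in S5.

S5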